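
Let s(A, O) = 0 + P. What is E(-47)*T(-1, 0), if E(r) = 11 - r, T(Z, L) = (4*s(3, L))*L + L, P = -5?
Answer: 0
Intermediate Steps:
s(A, O) = -5 (s(A, O) = 0 - 5 = -5)
T(Z, L) = -19*L (T(Z, L) = (4*(-5))*L + L = -20*L + L = -19*L)
E(-47)*T(-1, 0) = (11 - 1*(-47))*(-19*0) = (11 + 47)*0 = 58*0 = 0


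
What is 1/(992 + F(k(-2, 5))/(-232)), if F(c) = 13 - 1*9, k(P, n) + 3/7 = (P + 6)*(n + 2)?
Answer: 58/57535 ≈ 0.0010081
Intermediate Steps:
k(P, n) = -3/7 + (2 + n)*(6 + P) (k(P, n) = -3/7 + (P + 6)*(n + 2) = -3/7 + (6 + P)*(2 + n) = -3/7 + (2 + n)*(6 + P))
F(c) = 4 (F(c) = 13 - 9 = 4)
1/(992 + F(k(-2, 5))/(-232)) = 1/(992 + 4/(-232)) = 1/(992 + 4*(-1/232)) = 1/(992 - 1/58) = 1/(57535/58) = 58/57535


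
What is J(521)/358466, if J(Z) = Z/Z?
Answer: 1/358466 ≈ 2.7897e-6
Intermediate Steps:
J(Z) = 1
J(521)/358466 = 1/358466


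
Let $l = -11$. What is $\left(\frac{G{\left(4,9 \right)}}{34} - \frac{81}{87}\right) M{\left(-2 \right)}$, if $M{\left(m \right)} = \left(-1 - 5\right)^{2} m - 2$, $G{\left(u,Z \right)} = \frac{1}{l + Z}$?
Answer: $\frac{69005}{986} \approx 69.985$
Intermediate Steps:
$G{\left(u,Z \right)} = \frac{1}{-11 + Z}$
$M{\left(m \right)} = -2 + 36 m$ ($M{\left(m \right)} = \left(-6\right)^{2} m - 2 = 36 m - 2 = -2 + 36 m$)
$\left(\frac{G{\left(4,9 \right)}}{34} - \frac{81}{87}\right) M{\left(-2 \right)} = \left(\frac{1}{\left(-11 + 9\right) 34} - \frac{81}{87}\right) \left(-2 + 36 \left(-2\right)\right) = \left(\frac{1}{-2} \cdot \frac{1}{34} - \frac{27}{29}\right) \left(-2 - 72\right) = \left(\left(- \frac{1}{2}\right) \frac{1}{34} - \frac{27}{29}\right) \left(-74\right) = \left(- \frac{1}{68} - \frac{27}{29}\right) \left(-74\right) = \left(- \frac{1865}{1972}\right) \left(-74\right) = \frac{69005}{986}$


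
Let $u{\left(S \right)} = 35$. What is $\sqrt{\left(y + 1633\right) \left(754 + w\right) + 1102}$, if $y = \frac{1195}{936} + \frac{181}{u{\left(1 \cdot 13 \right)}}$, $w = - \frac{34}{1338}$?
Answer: $\frac{\sqrt{16507409280534045510}}{3652740} \approx 1112.3$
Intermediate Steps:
$w = - \frac{17}{669}$ ($w = \left(-34\right) \frac{1}{1338} = - \frac{17}{669} \approx -0.025411$)
$y = \frac{211241}{32760}$ ($y = \frac{1195}{936} + \frac{181}{35} = \frac{211241}{32760} \approx 6.4481$)
$\sqrt{\left(y + 1633\right) \left(754 + w\right) + 1102} = \sqrt{\left(\frac{211241}{32760} + 1633\right) \left(754 - \frac{17}{669}\right) + 1102} = \sqrt{\frac{53708321}{32760} \cdot \frac{504409}{669} + 1102} = \sqrt{\frac{27090960487289}{21916440} + 1102} = \sqrt{\frac{27115112404169}{21916440}} = \frac{\sqrt{16507409280534045510}}{3652740}$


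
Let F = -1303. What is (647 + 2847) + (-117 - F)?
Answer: 4680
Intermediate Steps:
(647 + 2847) + (-117 - F) = (647 + 2847) + (-117 - 1*(-1303)) = 3494 + (-117 + 1303) = 3494 + 1186 = 4680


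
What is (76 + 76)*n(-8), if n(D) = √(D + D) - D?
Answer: 1216 + 608*I ≈ 1216.0 + 608.0*I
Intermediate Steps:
n(D) = -D + √2*√D (n(D) = √(2*D) - D = √2*√D - D = -D + √2*√D)
(76 + 76)*n(-8) = (76 + 76)*(-1*(-8) + √2*√(-8)) = 152*(8 + √2*(2*I*√2)) = 152*(8 + 4*I) = 1216 + 608*I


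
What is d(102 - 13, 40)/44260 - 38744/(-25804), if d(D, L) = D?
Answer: 429276499/285521260 ≈ 1.5035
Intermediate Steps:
d(102 - 13, 40)/44260 - 38744/(-25804) = (102 - 13)/44260 - 38744/(-25804) = 89*(1/44260) - 38744*(-1/25804) = 89/44260 + 9686/6451 = 429276499/285521260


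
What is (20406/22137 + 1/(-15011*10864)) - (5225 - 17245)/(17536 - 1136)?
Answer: 408205079577349/246689550303280 ≈ 1.6547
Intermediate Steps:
(20406/22137 + 1/(-15011*10864)) - (5225 - 17245)/(17536 - 1136) = (20406*(1/22137) - 1/15011*1/10864) - (-12020)/16400 = (6802/7379 - 1/163079504) - (-12020)/16400 = 1109266778829/1203363660016 - 1*(-601/820) = 1109266778829/1203363660016 + 601/820 = 408205079577349/246689550303280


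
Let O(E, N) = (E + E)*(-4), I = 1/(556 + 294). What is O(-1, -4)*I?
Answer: 4/425 ≈ 0.0094118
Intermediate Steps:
I = 1/850 ≈ 0.0011765
O(E, N) = -8*E (O(E, N) = (2*E)*(-4) = -8*E)
O(-1, -4)*I = -8*(-1)*(1/850) = 8*(1/850) = 4/425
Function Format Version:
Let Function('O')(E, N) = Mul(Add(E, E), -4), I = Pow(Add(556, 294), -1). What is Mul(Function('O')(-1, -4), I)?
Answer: Rational(4, 425) ≈ 0.0094118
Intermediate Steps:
I = Rational(1, 850) (I = Pow(850, -1) = Rational(1, 850) ≈ 0.0011765)
Function('O')(E, N) = Mul(-8, E) (Function('O')(E, N) = Mul(Mul(2, E), -4) = Mul(-8, E))
Mul(Function('O')(-1, -4), I) = Mul(Mul(-8, -1), Rational(1, 850)) = Mul(8, Rational(1, 850)) = Rational(4, 425)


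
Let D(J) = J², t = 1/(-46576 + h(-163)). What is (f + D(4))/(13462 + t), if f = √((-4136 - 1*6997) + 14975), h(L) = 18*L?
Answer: 792160/666503619 + 49510*√3842/666503619 ≈ 0.0057929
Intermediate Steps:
t = -1/49510 (t = 1/(-46576 + 18*(-163)) = 1/(-46576 - 2934) = 1/(-49510) = -1/49510 ≈ -2.0198e-5)
f = √3842 (f = √((-4136 - 6997) + 14975) = √(-11133 + 14975) = √3842 ≈ 61.984)
(f + D(4))/(13462 + t) = (√3842 + 4²)/(13462 - 1/49510) = (√3842 + 16)/(666503619/49510) = (16 + √3842)*(49510/666503619) = 792160/666503619 + 49510*√3842/666503619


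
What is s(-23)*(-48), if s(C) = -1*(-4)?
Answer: -192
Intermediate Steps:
s(C) = 4
s(-23)*(-48) = 4*(-48) = -192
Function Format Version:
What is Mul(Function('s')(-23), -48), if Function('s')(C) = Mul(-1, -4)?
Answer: -192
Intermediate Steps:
Function('s')(C) = 4
Mul(Function('s')(-23), -48) = Mul(4, -48) = -192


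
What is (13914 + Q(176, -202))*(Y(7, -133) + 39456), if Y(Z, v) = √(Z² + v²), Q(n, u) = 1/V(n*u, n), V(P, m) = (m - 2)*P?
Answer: 35375868138981/64438 + 602508703097*√362/6186048 ≈ 5.5084e+8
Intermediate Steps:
V(P, m) = P*(-2 + m) (V(P, m) = (-2 + m)*P = P*(-2 + m))
Q(n, u) = 1/(n*u*(-2 + n)) (Q(n, u) = 1/((n*u)*(-2 + n)) = 1/(n*u*(-2 + n)))
(13914 + Q(176, -202))*(Y(7, -133) + 39456) = (13914 + 1/(176*(-202)*(-2 + 176)))*(√(7² + (-133)²) + 39456) = (13914 + (1/176)*(-1/202)/174)*(√(49 + 17689) + 39456) = (13914 + (1/176)*(-1/202)*(1/174))*(√17738 + 39456) = (13914 - 1/6186048)*(7*√362 + 39456) = 86072671871*(39456 + 7*√362)/6186048 = 35375868138981/64438 + 602508703097*√362/6186048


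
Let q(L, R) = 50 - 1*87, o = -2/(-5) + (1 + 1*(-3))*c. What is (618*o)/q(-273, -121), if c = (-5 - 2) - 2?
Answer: -56856/185 ≈ -307.33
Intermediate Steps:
c = -9 (c = -7 - 2 = -9)
o = 92/5 (o = -2/(-5) + (1 + 1*(-3))*(-9) = -2*(-⅕) + (1 - 3)*(-9) = ⅖ - 2*(-9) = ⅖ + 18 = 92/5 ≈ 18.400)
q(L, R) = -37 (q(L, R) = 50 - 87 = -37)
(618*o)/q(-273, -121) = (618*(92/5))/(-37) = (56856/5)*(-1/37) = -56856/185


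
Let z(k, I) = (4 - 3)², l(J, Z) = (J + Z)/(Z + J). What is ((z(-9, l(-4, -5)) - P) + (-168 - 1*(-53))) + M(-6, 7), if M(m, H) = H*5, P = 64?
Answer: -143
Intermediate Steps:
l(J, Z) = 1 (l(J, Z) = (J + Z)/(J + Z) = 1)
z(k, I) = 1 (z(k, I) = 1² = 1)
M(m, H) = 5*H
((z(-9, l(-4, -5)) - P) + (-168 - 1*(-53))) + M(-6, 7) = ((1 - 1*64) + (-168 - 1*(-53))) + 5*7 = ((1 - 64) + (-168 + 53)) + 35 = (-63 - 115) + 35 = -178 + 35 = -143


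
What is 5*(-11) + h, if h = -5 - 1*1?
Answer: -61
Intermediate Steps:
h = -6 (h = -5 - 1 = -6)
5*(-11) + h = 5*(-11) - 6 = -55 - 6 = -61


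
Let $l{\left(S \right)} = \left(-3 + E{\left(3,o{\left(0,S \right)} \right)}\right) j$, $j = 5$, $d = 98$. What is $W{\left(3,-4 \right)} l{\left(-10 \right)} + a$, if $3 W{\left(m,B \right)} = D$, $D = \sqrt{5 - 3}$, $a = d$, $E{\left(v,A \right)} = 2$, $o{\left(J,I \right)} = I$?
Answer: $98 - \frac{5 \sqrt{2}}{3} \approx 95.643$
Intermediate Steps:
$a = 98$
$D = \sqrt{2} \approx 1.4142$
$W{\left(m,B \right)} = \frac{\sqrt{2}}{3}$
$l{\left(S \right)} = -5$ ($l{\left(S \right)} = \left(-3 + 2\right) 5 = \left(-1\right) 5 = -5$)
$W{\left(3,-4 \right)} l{\left(-10 \right)} + a = \frac{\sqrt{2}}{3} \left(-5\right) + 98 = - \frac{5 \sqrt{2}}{3} + 98 = 98 - \frac{5 \sqrt{2}}{3}$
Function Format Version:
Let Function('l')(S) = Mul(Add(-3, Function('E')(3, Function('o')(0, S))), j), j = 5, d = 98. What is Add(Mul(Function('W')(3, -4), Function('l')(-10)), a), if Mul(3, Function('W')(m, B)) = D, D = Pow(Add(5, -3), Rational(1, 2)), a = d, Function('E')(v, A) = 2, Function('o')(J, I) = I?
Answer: Add(98, Mul(Rational(-5, 3), Pow(2, Rational(1, 2)))) ≈ 95.643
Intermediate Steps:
a = 98
D = Pow(2, Rational(1, 2)) ≈ 1.4142
Function('W')(m, B) = Mul(Rational(1, 3), Pow(2, Rational(1, 2)))
Function('l')(S) = -5 (Function('l')(S) = Mul(Add(-3, 2), 5) = Mul(-1, 5) = -5)
Add(Mul(Function('W')(3, -4), Function('l')(-10)), a) = Add(Mul(Mul(Rational(1, 3), Pow(2, Rational(1, 2))), -5), 98) = Add(Mul(Rational(-5, 3), Pow(2, Rational(1, 2))), 98) = Add(98, Mul(Rational(-5, 3), Pow(2, Rational(1, 2))))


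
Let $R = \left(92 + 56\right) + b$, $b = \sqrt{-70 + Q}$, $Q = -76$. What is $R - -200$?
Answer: $348 + i \sqrt{146} \approx 348.0 + 12.083 i$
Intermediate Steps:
$b = i \sqrt{146}$ ($b = \sqrt{-70 - 76} = \sqrt{-146} = i \sqrt{146} \approx 12.083 i$)
$R = 148 + i \sqrt{146}$ ($R = \left(92 + 56\right) + i \sqrt{146} = 148 + i \sqrt{146} \approx 148.0 + 12.083 i$)
$R - -200 = \left(148 + i \sqrt{146}\right) - -200 = \left(148 + i \sqrt{146}\right) + 200 = 348 + i \sqrt{146}$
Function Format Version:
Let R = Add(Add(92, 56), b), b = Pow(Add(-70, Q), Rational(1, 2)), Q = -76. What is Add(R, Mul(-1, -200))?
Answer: Add(348, Mul(I, Pow(146, Rational(1, 2)))) ≈ Add(348.00, Mul(12.083, I))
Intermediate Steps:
b = Mul(I, Pow(146, Rational(1, 2))) (b = Pow(Add(-70, -76), Rational(1, 2)) = Pow(-146, Rational(1, 2)) = Mul(I, Pow(146, Rational(1, 2))) ≈ Mul(12.083, I))
R = Add(148, Mul(I, Pow(146, Rational(1, 2)))) (R = Add(Add(92, 56), Mul(I, Pow(146, Rational(1, 2)))) = Add(148, Mul(I, Pow(146, Rational(1, 2)))) ≈ Add(148.00, Mul(12.083, I)))
Add(R, Mul(-1, -200)) = Add(Add(148, Mul(I, Pow(146, Rational(1, 2)))), Mul(-1, -200)) = Add(Add(148, Mul(I, Pow(146, Rational(1, 2)))), 200) = Add(348, Mul(I, Pow(146, Rational(1, 2))))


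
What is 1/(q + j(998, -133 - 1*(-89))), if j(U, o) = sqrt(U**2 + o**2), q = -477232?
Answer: -119308/56937345971 - sqrt(249485)/113874691942 ≈ -2.0998e-6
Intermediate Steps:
1/(q + j(998, -133 - 1*(-89))) = 1/(-477232 + sqrt(998**2 + (-133 - 1*(-89))**2)) = 1/(-477232 + sqrt(996004 + (-133 + 89)**2)) = 1/(-477232 + sqrt(996004 + (-44)**2)) = 1/(-477232 + sqrt(996004 + 1936)) = 1/(-477232 + sqrt(997940)) = 1/(-477232 + 2*sqrt(249485))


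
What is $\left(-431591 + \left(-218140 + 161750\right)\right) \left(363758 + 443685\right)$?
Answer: $-394016842583$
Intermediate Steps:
$\left(-431591 + \left(-218140 + 161750\right)\right) \left(363758 + 443685\right) = \left(-431591 - 56390\right) 807443 = \left(-487981\right) 807443 = -394016842583$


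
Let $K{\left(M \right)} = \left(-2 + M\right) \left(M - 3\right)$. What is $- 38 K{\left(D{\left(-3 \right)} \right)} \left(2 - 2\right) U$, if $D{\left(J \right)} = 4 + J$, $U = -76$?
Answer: $0$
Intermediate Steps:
$K{\left(M \right)} = \left(-3 + M\right) \left(-2 + M\right)$ ($K{\left(M \right)} = \left(-2 + M\right) \left(-3 + M\right) = \left(-3 + M\right) \left(-2 + M\right)$)
$- 38 K{\left(D{\left(-3 \right)} \right)} \left(2 - 2\right) U = - 38 \left(6 + \left(4 - 3\right)^{2} - 5 \left(4 - 3\right)\right) \left(2 - 2\right) \left(-76\right) = - 38 \left(6 + 1^{2} - 5\right) 0 \left(-76\right) = - 38 \left(6 + 1 - 5\right) 0 \left(-76\right) = - 38 \cdot 2 \cdot 0 \left(-76\right) = \left(-38\right) 0 \left(-76\right) = 0 \left(-76\right) = 0$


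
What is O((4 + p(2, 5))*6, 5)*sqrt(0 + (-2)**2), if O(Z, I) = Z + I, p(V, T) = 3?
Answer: 94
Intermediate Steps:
O(Z, I) = I + Z
O((4 + p(2, 5))*6, 5)*sqrt(0 + (-2)**2) = (5 + (4 + 3)*6)*sqrt(0 + (-2)**2) = (5 + 7*6)*sqrt(0 + 4) = (5 + 42)*sqrt(4) = 47*2 = 94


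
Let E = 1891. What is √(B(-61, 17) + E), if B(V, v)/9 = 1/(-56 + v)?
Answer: 2*√79885/13 ≈ 43.483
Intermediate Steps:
B(V, v) = 9/(-56 + v)
√(B(-61, 17) + E) = √(9/(-56 + 17) + 1891) = √(9/(-39) + 1891) = √(9*(-1/39) + 1891) = √(-3/13 + 1891) = √(24580/13) = 2*√79885/13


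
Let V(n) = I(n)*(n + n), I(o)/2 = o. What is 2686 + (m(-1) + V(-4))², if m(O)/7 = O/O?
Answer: 7727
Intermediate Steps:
I(o) = 2*o
m(O) = 7 (m(O) = 7*(O/O) = 7*1 = 7)
V(n) = 4*n² (V(n) = (2*n)*(n + n) = (2*n)*(2*n) = 4*n²)
2686 + (m(-1) + V(-4))² = 2686 + (7 + 4*(-4)²)² = 2686 + (7 + 4*16)² = 2686 + (7 + 64)² = 2686 + 71² = 2686 + 5041 = 7727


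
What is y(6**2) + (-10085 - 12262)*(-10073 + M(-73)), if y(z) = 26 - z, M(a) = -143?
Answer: 228296942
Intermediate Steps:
y(6**2) + (-10085 - 12262)*(-10073 + M(-73)) = (26 - 1*6**2) + (-10085 - 12262)*(-10073 - 143) = (26 - 1*36) - 22347*(-10216) = (26 - 36) + 228296952 = -10 + 228296952 = 228296942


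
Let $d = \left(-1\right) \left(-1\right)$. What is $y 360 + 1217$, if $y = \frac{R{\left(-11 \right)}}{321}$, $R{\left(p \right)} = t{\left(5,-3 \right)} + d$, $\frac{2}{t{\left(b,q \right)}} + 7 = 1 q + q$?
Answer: $\frac{1694167}{1391} \approx 1217.9$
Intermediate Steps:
$t{\left(b,q \right)} = \frac{2}{-7 + 2 q}$ ($t{\left(b,q \right)} = \frac{2}{-7 + \left(1 q + q\right)} = \frac{2}{-7 + \left(q + q\right)} = \frac{2}{-7 + 2 q}$)
$d = 1$
$R{\left(p \right)} = \frac{11}{13}$ ($R{\left(p \right)} = \frac{2}{-7 + 2 \left(-3\right)} + 1 = \frac{2}{-7 - 6} + 1 = \frac{2}{-13} + 1 = 2 \left(- \frac{1}{13}\right) + 1 = - \frac{2}{13} + 1 = \frac{11}{13}$)
$y = \frac{11}{4173}$ ($y = \frac{11}{13 \cdot 321} = \frac{11}{13} \cdot \frac{1}{321} = \frac{11}{4173} \approx 0.002636$)
$y 360 + 1217 = \frac{11}{4173} \cdot 360 + 1217 = \frac{1320}{1391} + 1217 = \frac{1694167}{1391}$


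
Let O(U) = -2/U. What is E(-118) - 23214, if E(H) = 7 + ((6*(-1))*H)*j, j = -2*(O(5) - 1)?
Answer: -106123/5 ≈ -21225.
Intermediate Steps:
j = 14/5 (j = -2*(-2/5 - 1) = -2*(-2*⅕ - 1) = -2*(-⅖ - 1) = -2*(-7/5) = 14/5 ≈ 2.8000)
E(H) = 7 - 84*H/5 (E(H) = 7 + ((6*(-1))*H)*(14/5) = 7 - 6*H*(14/5) = 7 - 84*H/5)
E(-118) - 23214 = (7 - 84/5*(-118)) - 23214 = (7 + 9912/5) - 23214 = 9947/5 - 23214 = -106123/5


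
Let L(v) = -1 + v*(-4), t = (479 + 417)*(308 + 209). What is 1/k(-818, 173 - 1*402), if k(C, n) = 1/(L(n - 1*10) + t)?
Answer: 464187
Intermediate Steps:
t = 463232 (t = 896*517 = 463232)
L(v) = -1 - 4*v
k(C, n) = 1/(463271 - 4*n) (k(C, n) = 1/((-1 - 4*(n - 1*10)) + 463232) = 1/((-1 - 4*(n - 10)) + 463232) = 1/((-1 - 4*(-10 + n)) + 463232) = 1/((-1 + (40 - 4*n)) + 463232) = 1/((39 - 4*n) + 463232) = 1/(463271 - 4*n))
1/k(-818, 173 - 1*402) = 1/(-1/(-463271 + 4*(173 - 1*402))) = 1/(-1/(-463271 + 4*(173 - 402))) = 1/(-1/(-463271 + 4*(-229))) = 1/(-1/(-463271 - 916)) = 1/(-1/(-464187)) = 1/(-1*(-1/464187)) = 1/(1/464187) = 464187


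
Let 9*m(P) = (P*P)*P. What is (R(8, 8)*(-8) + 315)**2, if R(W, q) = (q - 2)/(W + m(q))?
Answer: 526289481/5329 ≈ 98760.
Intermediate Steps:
m(P) = P**3/9 (m(P) = ((P*P)*P)/9 = (P**2*P)/9 = P**3/9)
R(W, q) = (-2 + q)/(W + q**3/9) (R(W, q) = (q - 2)/(W + q**3/9) = (-2 + q)/(W + q**3/9))
(R(8, 8)*(-8) + 315)**2 = ((9*(-2 + 8)/(8**3 + 9*8))*(-8) + 315)**2 = ((9*6/(512 + 72))*(-8) + 315)**2 = ((9*6/584)*(-8) + 315)**2 = ((9*(1/584)*6)*(-8) + 315)**2 = ((27/292)*(-8) + 315)**2 = (-54/73 + 315)**2 = (22941/73)**2 = 526289481/5329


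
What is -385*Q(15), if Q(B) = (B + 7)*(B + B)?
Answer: -254100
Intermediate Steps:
Q(B) = 2*B*(7 + B) (Q(B) = (7 + B)*(2*B) = 2*B*(7 + B))
-385*Q(15) = -770*15*(7 + 15) = -770*15*22 = -385*660 = -254100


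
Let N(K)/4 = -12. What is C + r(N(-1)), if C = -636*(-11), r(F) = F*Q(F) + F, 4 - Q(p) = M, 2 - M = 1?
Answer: 6804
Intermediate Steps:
M = 1 (M = 2 - 1*1 = 2 - 1 = 1)
Q(p) = 3 (Q(p) = 4 - 1*1 = 4 - 1 = 3)
N(K) = -48 (N(K) = 4*(-12) = -48)
r(F) = 4*F (r(F) = F*3 + F = 3*F + F = 4*F)
C = 6996
C + r(N(-1)) = 6996 + 4*(-48) = 6996 - 192 = 6804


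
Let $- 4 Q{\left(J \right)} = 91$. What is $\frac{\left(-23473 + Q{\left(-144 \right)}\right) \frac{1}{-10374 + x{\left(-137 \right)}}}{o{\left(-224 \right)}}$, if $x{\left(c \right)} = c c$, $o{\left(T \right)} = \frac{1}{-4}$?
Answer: $\frac{93983}{8395} \approx 11.195$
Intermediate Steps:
$o{\left(T \right)} = - \frac{1}{4}$
$Q{\left(J \right)} = - \frac{91}{4}$ ($Q{\left(J \right)} = \left(- \frac{1}{4}\right) 91 = - \frac{91}{4}$)
$x{\left(c \right)} = c^{2}$
$\frac{\left(-23473 + Q{\left(-144 \right)}\right) \frac{1}{-10374 + x{\left(-137 \right)}}}{o{\left(-224 \right)}} = \frac{\left(-23473 - \frac{91}{4}\right) \frac{1}{-10374 + \left(-137\right)^{2}}}{- \frac{1}{4}} = - \frac{93983}{4 \left(-10374 + 18769\right)} \left(-4\right) = - \frac{93983}{4 \cdot 8395} \left(-4\right) = \left(- \frac{93983}{4}\right) \frac{1}{8395} \left(-4\right) = \left(- \frac{93983}{33580}\right) \left(-4\right) = \frac{93983}{8395}$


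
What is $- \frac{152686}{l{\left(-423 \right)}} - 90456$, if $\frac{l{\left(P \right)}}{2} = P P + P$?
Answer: $- \frac{16147015079}{178506} \approx -90456.0$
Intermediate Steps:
$l{\left(P \right)} = 2 P + 2 P^{2}$ ($l{\left(P \right)} = 2 \left(P P + P\right) = 2 \left(P^{2} + P\right) = 2 \left(P + P^{2}\right) = 2 P + 2 P^{2}$)
$- \frac{152686}{l{\left(-423 \right)}} - 90456 = - \frac{152686}{2 \left(-423\right) \left(1 - 423\right)} - 90456 = - \frac{152686}{2 \left(-423\right) \left(-422\right)} - 90456 = - \frac{152686}{357012} - 90456 = \left(-152686\right) \frac{1}{357012} - 90456 = - \frac{76343}{178506} - 90456 = - \frac{16147015079}{178506}$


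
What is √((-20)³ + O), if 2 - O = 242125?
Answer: I*√250123 ≈ 500.12*I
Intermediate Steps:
O = -242123 (O = 2 - 1*242125 = 2 - 242125 = -242123)
√((-20)³ + O) = √((-20)³ - 242123) = √(-8000 - 242123) = √(-250123) = I*√250123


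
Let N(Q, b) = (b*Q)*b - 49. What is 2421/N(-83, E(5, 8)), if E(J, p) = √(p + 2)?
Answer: -807/293 ≈ -2.7543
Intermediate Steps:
E(J, p) = √(2 + p)
N(Q, b) = -49 + Q*b² (N(Q, b) = (Q*b)*b - 49 = Q*b² - 49 = -49 + Q*b²)
2421/N(-83, E(5, 8)) = 2421/(-49 - 83*(√(2 + 8))²) = 2421/(-49 - 83*(√10)²) = 2421/(-49 - 83*10) = 2421/(-49 - 830) = 2421/(-879) = 2421*(-1/879) = -807/293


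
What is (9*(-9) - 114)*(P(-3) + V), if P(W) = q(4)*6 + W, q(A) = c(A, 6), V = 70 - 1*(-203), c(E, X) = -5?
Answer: -46800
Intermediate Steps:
V = 273 (V = 70 + 203 = 273)
q(A) = -5
P(W) = -30 + W (P(W) = -5*6 + W = -30 + W)
(9*(-9) - 114)*(P(-3) + V) = (9*(-9) - 114)*((-30 - 3) + 273) = (-81 - 114)*(-33 + 273) = -195*240 = -46800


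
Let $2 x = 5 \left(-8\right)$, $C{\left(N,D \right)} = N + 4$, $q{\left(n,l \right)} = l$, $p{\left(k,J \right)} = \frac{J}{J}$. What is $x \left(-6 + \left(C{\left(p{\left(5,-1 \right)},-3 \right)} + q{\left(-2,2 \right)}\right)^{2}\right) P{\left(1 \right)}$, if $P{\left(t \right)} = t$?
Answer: $-860$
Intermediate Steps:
$p{\left(k,J \right)} = 1$
$C{\left(N,D \right)} = 4 + N$
$x = -20$ ($x = \frac{5 \left(-8\right)}{2} = \frac{1}{2} \left(-40\right) = -20$)
$x \left(-6 + \left(C{\left(p{\left(5,-1 \right)},-3 \right)} + q{\left(-2,2 \right)}\right)^{2}\right) P{\left(1 \right)} = - 20 \left(-6 + \left(\left(4 + 1\right) + 2\right)^{2}\right) 1 = - 20 \left(-6 + \left(5 + 2\right)^{2}\right) 1 = - 20 \left(-6 + 7^{2}\right) 1 = - 20 \left(-6 + 49\right) 1 = - 20 \cdot 43 \cdot 1 = \left(-20\right) 43 = -860$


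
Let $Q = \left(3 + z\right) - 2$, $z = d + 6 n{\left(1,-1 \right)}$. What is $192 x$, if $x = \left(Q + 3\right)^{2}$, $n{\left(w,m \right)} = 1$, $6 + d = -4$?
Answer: $0$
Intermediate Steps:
$d = -10$ ($d = -6 - 4 = -10$)
$z = -4$ ($z = -10 + 6 \cdot 1 = -10 + 6 = -4$)
$Q = -3$ ($Q = \left(3 - 4\right) - 2 = -1 - 2 = -3$)
$x = 0$ ($x = \left(-3 + 3\right)^{2} = 0^{2} = 0$)
$192 x = 192 \cdot 0 = 0$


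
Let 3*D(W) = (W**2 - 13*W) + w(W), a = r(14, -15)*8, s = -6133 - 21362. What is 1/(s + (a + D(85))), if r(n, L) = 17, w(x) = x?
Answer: -3/75872 ≈ -3.9540e-5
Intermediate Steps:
s = -27495
a = 136 (a = 17*8 = 136)
D(W) = -4*W + W**2/3 (D(W) = ((W**2 - 13*W) + W)/3 = (W**2 - 12*W)/3 = -4*W + W**2/3)
1/(s + (a + D(85))) = 1/(-27495 + (136 + (1/3)*85*(-12 + 85))) = 1/(-27495 + (136 + (1/3)*85*73)) = 1/(-27495 + (136 + 6205/3)) = 1/(-27495 + 6613/3) = 1/(-75872/3) = -3/75872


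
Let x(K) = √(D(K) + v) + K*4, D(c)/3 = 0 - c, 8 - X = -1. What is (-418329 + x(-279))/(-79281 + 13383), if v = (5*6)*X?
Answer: 46605/7322 - √123/21966 ≈ 6.3646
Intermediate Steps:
X = 9 (X = 8 - 1*(-1) = 8 + 1 = 9)
D(c) = -3*c (D(c) = 3*(0 - c) = 3*(-c) = -3*c)
v = 270 (v = (5*6)*9 = 30*9 = 270)
x(K) = √(270 - 3*K) + 4*K (x(K) = √(-3*K + 270) + K*4 = √(270 - 3*K) + 4*K)
(-418329 + x(-279))/(-79281 + 13383) = (-418329 + (√(270 - 3*(-279)) + 4*(-279)))/(-79281 + 13383) = (-418329 + (√(270 + 837) - 1116))/(-65898) = (-418329 + (√1107 - 1116))*(-1/65898) = (-418329 + (3*√123 - 1116))*(-1/65898) = (-418329 + (-1116 + 3*√123))*(-1/65898) = (-419445 + 3*√123)*(-1/65898) = 46605/7322 - √123/21966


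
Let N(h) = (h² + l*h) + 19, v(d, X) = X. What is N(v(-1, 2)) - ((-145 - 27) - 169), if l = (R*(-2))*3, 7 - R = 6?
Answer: 352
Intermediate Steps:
R = 1 (R = 7 - 1*6 = 7 - 6 = 1)
l = -6 (l = (1*(-2))*3 = -2*3 = -6)
N(h) = 19 + h² - 6*h (N(h) = (h² - 6*h) + 19 = 19 + h² - 6*h)
N(v(-1, 2)) - ((-145 - 27) - 169) = (19 + 2² - 6*2) - ((-145 - 27) - 169) = (19 + 4 - 12) - (-172 - 169) = 11 - 1*(-341) = 11 + 341 = 352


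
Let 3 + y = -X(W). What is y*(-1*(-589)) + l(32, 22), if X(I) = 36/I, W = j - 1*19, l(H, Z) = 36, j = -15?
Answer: -18825/17 ≈ -1107.4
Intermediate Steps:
W = -34 (W = -15 - 1*19 = -15 - 19 = -34)
y = -33/17 (y = -3 - 36/(-34) = -3 - 36*(-1)/34 = -3 - 1*(-18/17) = -3 + 18/17 = -33/17 ≈ -1.9412)
y*(-1*(-589)) + l(32, 22) = -(-33)*(-589)/17 + 36 = -33/17*589 + 36 = -19437/17 + 36 = -18825/17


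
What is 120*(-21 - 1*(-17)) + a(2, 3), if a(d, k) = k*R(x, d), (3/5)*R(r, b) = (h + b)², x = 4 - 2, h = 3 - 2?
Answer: -435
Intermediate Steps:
h = 1
x = 2
R(r, b) = 5*(1 + b)²/3
a(d, k) = 5*k*(1 + d)²/3 (a(d, k) = k*(5*(1 + d)²/3) = 5*k*(1 + d)²/3)
120*(-21 - 1*(-17)) + a(2, 3) = 120*(-21 - 1*(-17)) + (5/3)*3*(1 + 2)² = 120*(-21 + 17) + (5/3)*3*3² = 120*(-4) + (5/3)*3*9 = -480 + 45 = -435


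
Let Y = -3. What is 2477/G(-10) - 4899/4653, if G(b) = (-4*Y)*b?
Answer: -448643/20680 ≈ -21.695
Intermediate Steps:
G(b) = 12*b (G(b) = (-4*(-3))*b = 12*b)
2477/G(-10) - 4899/4653 = 2477/((12*(-10))) - 4899/4653 = 2477/(-120) - 4899*1/4653 = 2477*(-1/120) - 1633/1551 = -2477/120 - 1633/1551 = -448643/20680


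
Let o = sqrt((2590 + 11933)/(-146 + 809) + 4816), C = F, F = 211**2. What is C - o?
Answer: 44521 - sqrt(236288117)/221 ≈ 44451.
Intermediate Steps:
F = 44521
C = 44521
o = sqrt(236288117)/221 (o = sqrt(14523/663 + 4816) = sqrt(14523*(1/663) + 4816) = sqrt(4841/221 + 4816) = sqrt(1069177/221) = sqrt(236288117)/221 ≈ 69.555)
C - o = 44521 - sqrt(236288117)/221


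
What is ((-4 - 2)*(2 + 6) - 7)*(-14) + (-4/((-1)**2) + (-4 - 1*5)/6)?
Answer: 1529/2 ≈ 764.50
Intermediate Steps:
((-4 - 2)*(2 + 6) - 7)*(-14) + (-4/((-1)**2) + (-4 - 1*5)/6) = (-6*8 - 7)*(-14) + (-4/1 + (-4 - 5)*(1/6)) = (-48 - 7)*(-14) + (-4*1 - 9*1/6) = -55*(-14) + (-4 - 3/2) = 770 - 11/2 = 1529/2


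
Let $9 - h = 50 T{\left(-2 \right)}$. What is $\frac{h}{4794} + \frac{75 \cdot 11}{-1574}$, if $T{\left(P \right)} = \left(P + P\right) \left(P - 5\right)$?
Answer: $- \frac{1536121}{1886439} \approx -0.8143$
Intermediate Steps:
$T{\left(P \right)} = 2 P \left(-5 + P\right)$
$h = -1391$ ($h = 9 - 50 \cdot 2 \left(-2\right) \left(-5 - 2\right) = 9 - 50 \cdot 2 \left(-2\right) \left(-7\right) = 9 - 50 \cdot 28 = 9 - 1400 = -1391$)
$\frac{h}{4794} + \frac{75 \cdot 11}{-1574} = - \frac{1391}{4794} + \frac{75 \cdot 11}{-1574} = \left(-1391\right) \frac{1}{4794} + 825 \left(- \frac{1}{1574}\right) = - \frac{1391}{4794} - \frac{825}{1574} = - \frac{1536121}{1886439}$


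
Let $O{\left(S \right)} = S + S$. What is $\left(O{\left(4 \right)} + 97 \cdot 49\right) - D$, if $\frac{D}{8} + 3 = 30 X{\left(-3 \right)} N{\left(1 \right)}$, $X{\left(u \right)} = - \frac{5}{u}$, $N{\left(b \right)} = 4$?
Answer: $3185$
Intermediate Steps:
$O{\left(S \right)} = 2 S$
$D = 1576$ ($D = -24 + 8 \cdot 30 \left(- \frac{5}{-3}\right) 4 = -24 + 8 \cdot 30 \left(\left(-5\right) \left(- \frac{1}{3}\right)\right) 4 = -24 + 8 \cdot 30 \cdot \frac{5}{3} \cdot 4 = -24 + 8 \cdot 50 \cdot 4 = -24 + 8 \cdot 200 = -24 + 1600 = 1576$)
$\left(O{\left(4 \right)} + 97 \cdot 49\right) - D = \left(2 \cdot 4 + 97 \cdot 49\right) - 1576 = \left(8 + 4753\right) - 1576 = 4761 - 1576 = 3185$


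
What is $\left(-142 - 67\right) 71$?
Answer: $-14839$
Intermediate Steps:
$\left(-142 - 67\right) 71 = \left(-209\right) 71 = -14839$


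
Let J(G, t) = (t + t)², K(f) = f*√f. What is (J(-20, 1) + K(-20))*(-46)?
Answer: -184 + 1840*I*√5 ≈ -184.0 + 4114.4*I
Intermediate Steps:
K(f) = f^(3/2)
J(G, t) = 4*t² (J(G, t) = (2*t)² = 4*t²)
(J(-20, 1) + K(-20))*(-46) = (4*1² + (-20)^(3/2))*(-46) = (4*1 - 40*I*√5)*(-46) = (4 - 40*I*√5)*(-46) = -184 + 1840*I*√5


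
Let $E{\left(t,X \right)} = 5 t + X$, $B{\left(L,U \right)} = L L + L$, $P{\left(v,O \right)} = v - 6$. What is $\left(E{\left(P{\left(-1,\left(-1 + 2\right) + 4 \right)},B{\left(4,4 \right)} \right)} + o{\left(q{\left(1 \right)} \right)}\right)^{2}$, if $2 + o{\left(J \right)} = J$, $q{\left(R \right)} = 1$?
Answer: $256$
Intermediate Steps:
$o{\left(J \right)} = -2 + J$
$P{\left(v,O \right)} = -6 + v$ ($P{\left(v,O \right)} = v - 6 = -6 + v$)
$B{\left(L,U \right)} = L + L^{2}$ ($B{\left(L,U \right)} = L^{2} + L = L + L^{2}$)
$E{\left(t,X \right)} = X + 5 t$
$\left(E{\left(P{\left(-1,\left(-1 + 2\right) + 4 \right)},B{\left(4,4 \right)} \right)} + o{\left(q{\left(1 \right)} \right)}\right)^{2} = \left(\left(4 \left(1 + 4\right) + 5 \left(-6 - 1\right)\right) + \left(-2 + 1\right)\right)^{2} = \left(\left(4 \cdot 5 + 5 \left(-7\right)\right) - 1\right)^{2} = \left(\left(20 - 35\right) - 1\right)^{2} = \left(-15 - 1\right)^{2} = \left(-16\right)^{2} = 256$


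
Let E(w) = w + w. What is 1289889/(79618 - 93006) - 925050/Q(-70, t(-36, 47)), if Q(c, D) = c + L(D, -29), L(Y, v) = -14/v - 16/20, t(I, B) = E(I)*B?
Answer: 445652713689/34126012 ≈ 13059.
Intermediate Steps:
E(w) = 2*w
t(I, B) = 2*B*I (t(I, B) = (2*I)*B = 2*B*I)
L(Y, v) = -⅘ - 14/v (L(Y, v) = -14/v - 16*1/20 = -14/v - ⅘ = -⅘ - 14/v)
Q(c, D) = -46/145 + c (Q(c, D) = c + (-⅘ - 14/(-29)) = c + (-⅘ - 14*(-1/29)) = c + (-⅘ + 14/29) = c - 46/145 = -46/145 + c)
1289889/(79618 - 93006) - 925050/Q(-70, t(-36, 47)) = 1289889/(79618 - 93006) - 925050/(-46/145 - 70) = 1289889/(-13388) - 925050/(-10196/145) = 1289889*(-1/13388) - 925050*(-145/10196) = -1289889/13388 + 67066125/5098 = 445652713689/34126012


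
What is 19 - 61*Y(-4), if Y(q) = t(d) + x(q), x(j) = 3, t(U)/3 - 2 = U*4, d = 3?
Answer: -2726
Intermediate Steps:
t(U) = 6 + 12*U (t(U) = 6 + 3*(U*4) = 6 + 3*(4*U) = 6 + 12*U)
Y(q) = 45 (Y(q) = (6 + 12*3) + 3 = (6 + 36) + 3 = 42 + 3 = 45)
19 - 61*Y(-4) = 19 - 61*45 = 19 - 2745 = -2726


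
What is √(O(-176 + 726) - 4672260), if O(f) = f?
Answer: I*√4671710 ≈ 2161.4*I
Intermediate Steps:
√(O(-176 + 726) - 4672260) = √((-176 + 726) - 4672260) = √(550 - 4672260) = √(-4671710) = I*√4671710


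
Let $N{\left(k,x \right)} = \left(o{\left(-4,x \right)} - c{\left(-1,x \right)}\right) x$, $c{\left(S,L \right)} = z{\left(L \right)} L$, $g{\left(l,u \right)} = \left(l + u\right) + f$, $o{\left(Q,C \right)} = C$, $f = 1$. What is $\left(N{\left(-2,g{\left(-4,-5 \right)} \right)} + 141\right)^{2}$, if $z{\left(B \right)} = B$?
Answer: $514089$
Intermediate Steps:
$g{\left(l,u \right)} = 1 + l + u$ ($g{\left(l,u \right)} = \left(l + u\right) + 1 = 1 + l + u$)
$c{\left(S,L \right)} = L^{2}$ ($c{\left(S,L \right)} = L L = L^{2}$)
$N{\left(k,x \right)} = x \left(x - x^{2}\right)$ ($N{\left(k,x \right)} = \left(x - x^{2}\right) x = x \left(x - x^{2}\right)$)
$\left(N{\left(-2,g{\left(-4,-5 \right)} \right)} + 141\right)^{2} = \left(\left(1 - 4 - 5\right)^{2} \left(1 - \left(1 - 4 - 5\right)\right) + 141\right)^{2} = \left(\left(-8\right)^{2} \left(1 - -8\right) + 141\right)^{2} = \left(64 \left(1 + 8\right) + 141\right)^{2} = \left(64 \cdot 9 + 141\right)^{2} = \left(576 + 141\right)^{2} = 717^{2} = 514089$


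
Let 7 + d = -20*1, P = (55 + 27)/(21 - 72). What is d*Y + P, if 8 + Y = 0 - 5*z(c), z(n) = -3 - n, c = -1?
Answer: -2836/51 ≈ -55.608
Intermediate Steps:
P = -82/51 (P = 82/(-51) = 82*(-1/51) = -82/51 ≈ -1.6078)
d = -27 (d = -7 - 20*1 = -7 - 20 = -27)
Y = 2 (Y = -8 + (0 - 5*(-3 - 1*(-1))) = -8 + (0 - 5*(-3 + 1)) = -8 + (0 - 5*(-2)) = -8 + (0 + 10) = -8 + 10 = 2)
d*Y + P = -27*2 - 82/51 = -54 - 82/51 = -2836/51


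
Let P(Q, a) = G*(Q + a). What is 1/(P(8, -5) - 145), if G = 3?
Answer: -1/136 ≈ -0.0073529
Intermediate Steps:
P(Q, a) = 3*Q + 3*a (P(Q, a) = 3*(Q + a) = 3*Q + 3*a)
1/(P(8, -5) - 145) = 1/((3*8 + 3*(-5)) - 145) = 1/((24 - 15) - 145) = 1/(9 - 145) = 1/(-136) = -1/136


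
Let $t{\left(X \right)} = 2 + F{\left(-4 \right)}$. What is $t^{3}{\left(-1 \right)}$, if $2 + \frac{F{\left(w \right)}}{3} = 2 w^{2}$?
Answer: $778688$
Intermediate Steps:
$F{\left(w \right)} = -6 + 6 w^{2}$ ($F{\left(w \right)} = -6 + 3 \cdot 2 w^{2} = -6 + 6 w^{2}$)
$t{\left(X \right)} = 92$ ($t{\left(X \right)} = 2 - \left(6 - 6 \left(-4\right)^{2}\right) = 2 + \left(-6 + 6 \cdot 16\right) = 2 + \left(-6 + 96\right) = 2 + 90 = 92$)
$t^{3}{\left(-1 \right)} = 92^{3} = 778688$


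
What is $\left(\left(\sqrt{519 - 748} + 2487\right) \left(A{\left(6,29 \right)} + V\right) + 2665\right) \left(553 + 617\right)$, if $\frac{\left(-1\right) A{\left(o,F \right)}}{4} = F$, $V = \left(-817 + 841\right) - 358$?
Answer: $-1306287450 - 526500 i \sqrt{229} \approx -1.3063 \cdot 10^{9} - 7.9674 \cdot 10^{6} i$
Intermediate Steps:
$V = -334$ ($V = 24 - 358 = -334$)
$A{\left(o,F \right)} = - 4 F$
$\left(\left(\sqrt{519 - 748} + 2487\right) \left(A{\left(6,29 \right)} + V\right) + 2665\right) \left(553 + 617\right) = \left(\left(\sqrt{519 - 748} + 2487\right) \left(\left(-4\right) 29 - 334\right) + 2665\right) \left(553 + 617\right) = \left(\left(\sqrt{-229} + 2487\right) \left(-116 - 334\right) + 2665\right) 1170 = \left(\left(i \sqrt{229} + 2487\right) \left(-450\right) + 2665\right) 1170 = \left(\left(2487 + i \sqrt{229}\right) \left(-450\right) + 2665\right) 1170 = \left(\left(-1119150 - 450 i \sqrt{229}\right) + 2665\right) 1170 = \left(-1116485 - 450 i \sqrt{229}\right) 1170 = -1306287450 - 526500 i \sqrt{229}$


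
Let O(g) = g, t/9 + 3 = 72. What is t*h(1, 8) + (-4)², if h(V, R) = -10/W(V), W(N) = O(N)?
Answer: -6194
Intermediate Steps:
t = 621 (t = -27 + 9*72 = -27 + 648 = 621)
W(N) = N
h(V, R) = -10/V
t*h(1, 8) + (-4)² = 621*(-10/1) + (-4)² = 621*(-10*1) + 16 = 621*(-10) + 16 = -6210 + 16 = -6194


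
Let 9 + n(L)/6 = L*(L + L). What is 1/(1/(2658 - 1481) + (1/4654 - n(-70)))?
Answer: -5477758/321796365637 ≈ -1.7022e-5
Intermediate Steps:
n(L) = -54 + 12*L² (n(L) = -54 + 6*(L*(L + L)) = -54 + 6*(L*(2*L)) = -54 + 6*(2*L²) = -54 + 12*L²)
1/(1/(2658 - 1481) + (1/4654 - n(-70))) = 1/(1/(2658 - 1481) + (1/4654 - (-54 + 12*(-70)²))) = 1/(1/1177 + (1/4654 - (-54 + 12*4900))) = 1/(1/1177 + (1/4654 - (-54 + 58800))) = 1/(1/1177 + (1/4654 - 1*58746)) = 1/(1/1177 + (1/4654 - 58746)) = 1/(1/1177 - 273403883/4654) = 1/(-321796365637/5477758) = -5477758/321796365637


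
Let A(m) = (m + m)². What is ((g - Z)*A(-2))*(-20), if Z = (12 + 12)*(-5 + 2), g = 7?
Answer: -25280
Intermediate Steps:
Z = -72 (Z = 24*(-3) = -72)
A(m) = 4*m² (A(m) = (2*m)² = 4*m²)
((g - Z)*A(-2))*(-20) = ((7 - 1*(-72))*(4*(-2)²))*(-20) = ((7 + 72)*(4*4))*(-20) = (79*16)*(-20) = 1264*(-20) = -25280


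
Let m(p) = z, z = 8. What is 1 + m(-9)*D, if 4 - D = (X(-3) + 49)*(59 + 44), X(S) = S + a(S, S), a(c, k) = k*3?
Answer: -30455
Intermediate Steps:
a(c, k) = 3*k
X(S) = 4*S (X(S) = S + 3*S = 4*S)
m(p) = 8
D = -3807 (D = 4 - (4*(-3) + 49)*(59 + 44) = 4 - (-12 + 49)*103 = 4 - 37*103 = 4 - 1*3811 = 4 - 3811 = -3807)
1 + m(-9)*D = 1 + 8*(-3807) = 1 - 30456 = -30455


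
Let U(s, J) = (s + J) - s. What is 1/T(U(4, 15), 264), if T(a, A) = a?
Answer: 1/15 ≈ 0.066667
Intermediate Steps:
U(s, J) = J (U(s, J) = (J + s) - s = J)
1/T(U(4, 15), 264) = 1/15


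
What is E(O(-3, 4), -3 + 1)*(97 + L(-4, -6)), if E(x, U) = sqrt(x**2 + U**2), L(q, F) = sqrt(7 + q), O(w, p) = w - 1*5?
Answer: 2*sqrt(17)*(97 + sqrt(3)) ≈ 814.17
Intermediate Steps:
O(w, p) = -5 + w (O(w, p) = w - 5 = -5 + w)
E(x, U) = sqrt(U**2 + x**2)
E(O(-3, 4), -3 + 1)*(97 + L(-4, -6)) = sqrt((-3 + 1)**2 + (-5 - 3)**2)*(97 + sqrt(7 - 4)) = sqrt((-2)**2 + (-8)**2)*(97 + sqrt(3)) = sqrt(4 + 64)*(97 + sqrt(3)) = sqrt(68)*(97 + sqrt(3)) = (2*sqrt(17))*(97 + sqrt(3)) = 2*sqrt(17)*(97 + sqrt(3))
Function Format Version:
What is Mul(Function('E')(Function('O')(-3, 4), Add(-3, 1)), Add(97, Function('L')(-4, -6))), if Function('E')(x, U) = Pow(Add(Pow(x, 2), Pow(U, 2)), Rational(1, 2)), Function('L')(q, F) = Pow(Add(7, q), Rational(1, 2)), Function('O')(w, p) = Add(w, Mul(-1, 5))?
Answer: Mul(2, Pow(17, Rational(1, 2)), Add(97, Pow(3, Rational(1, 2)))) ≈ 814.17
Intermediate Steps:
Function('O')(w, p) = Add(-5, w) (Function('O')(w, p) = Add(w, -5) = Add(-5, w))
Function('E')(x, U) = Pow(Add(Pow(U, 2), Pow(x, 2)), Rational(1, 2))
Mul(Function('E')(Function('O')(-3, 4), Add(-3, 1)), Add(97, Function('L')(-4, -6))) = Mul(Pow(Add(Pow(Add(-3, 1), 2), Pow(Add(-5, -3), 2)), Rational(1, 2)), Add(97, Pow(Add(7, -4), Rational(1, 2)))) = Mul(Pow(Add(Pow(-2, 2), Pow(-8, 2)), Rational(1, 2)), Add(97, Pow(3, Rational(1, 2)))) = Mul(Pow(Add(4, 64), Rational(1, 2)), Add(97, Pow(3, Rational(1, 2)))) = Mul(Pow(68, Rational(1, 2)), Add(97, Pow(3, Rational(1, 2)))) = Mul(Mul(2, Pow(17, Rational(1, 2))), Add(97, Pow(3, Rational(1, 2)))) = Mul(2, Pow(17, Rational(1, 2)), Add(97, Pow(3, Rational(1, 2))))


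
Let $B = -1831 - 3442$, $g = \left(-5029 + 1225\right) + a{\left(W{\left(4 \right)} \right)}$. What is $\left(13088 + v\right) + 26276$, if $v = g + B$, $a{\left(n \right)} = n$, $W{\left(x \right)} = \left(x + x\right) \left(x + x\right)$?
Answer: $30351$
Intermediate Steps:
$W{\left(x \right)} = 4 x^{2}$ ($W{\left(x \right)} = 2 x 2 x = 4 x^{2}$)
$g = -3740$ ($g = \left(-5029 + 1225\right) + 4 \cdot 4^{2} = -3804 + 4 \cdot 16 = -3804 + 64 = -3740$)
$B = -5273$
$v = -9013$ ($v = -3740 - 5273 = -9013$)
$\left(13088 + v\right) + 26276 = \left(13088 - 9013\right) + 26276 = 4075 + 26276 = 30351$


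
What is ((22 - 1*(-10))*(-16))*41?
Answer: -20992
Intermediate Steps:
((22 - 1*(-10))*(-16))*41 = ((22 + 10)*(-16))*41 = (32*(-16))*41 = -512*41 = -20992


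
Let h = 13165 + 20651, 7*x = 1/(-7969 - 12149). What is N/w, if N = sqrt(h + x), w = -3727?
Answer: -sqrt(13686482371110)/74979786 ≈ -0.049340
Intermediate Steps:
x = -1/140826 (x = 1/(7*(-7969 - 12149)) = (1/7)/(-20118) = (1/7)*(-1/20118) = -1/140826 ≈ -7.1010e-6)
h = 33816
N = sqrt(13686482371110)/20118 (N = sqrt(33816 - 1/140826) = sqrt(4762172015/140826) = sqrt(13686482371110)/20118 ≈ 183.89)
N/w = (sqrt(13686482371110)/20118)/(-3727) = (sqrt(13686482371110)/20118)*(-1/3727) = -sqrt(13686482371110)/74979786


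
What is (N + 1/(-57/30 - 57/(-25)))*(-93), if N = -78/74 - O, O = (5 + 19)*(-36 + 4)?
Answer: -50314209/703 ≈ -71571.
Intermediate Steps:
O = -768 (O = 24*(-32) = -768)
N = 28377/37 (N = -78/74 - 1*(-768) = -78*1/74 + 768 = -39/37 + 768 = 28377/37 ≈ 766.95)
(N + 1/(-57/30 - 57/(-25)))*(-93) = (28377/37 + 1/(-57/30 - 57/(-25)))*(-93) = (28377/37 + 1/(-57*1/30 - 57*(-1/25)))*(-93) = (28377/37 + 1/(-19/10 + 57/25))*(-93) = (28377/37 + 1/(19/50))*(-93) = (28377/37 + 50/19)*(-93) = (541013/703)*(-93) = -50314209/703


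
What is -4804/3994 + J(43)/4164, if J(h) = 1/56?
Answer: -560105971/465668448 ≈ -1.2028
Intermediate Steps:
J(h) = 1/56
-4804/3994 + J(43)/4164 = -4804/3994 + (1/56)/4164 = -4804*1/3994 + (1/56)*(1/4164) = -2402/1997 + 1/233184 = -560105971/465668448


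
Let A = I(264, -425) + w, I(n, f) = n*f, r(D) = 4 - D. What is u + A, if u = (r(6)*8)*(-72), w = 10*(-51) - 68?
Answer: -111626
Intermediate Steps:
I(n, f) = f*n
w = -578 (w = -510 - 68 = -578)
u = 1152 (u = ((4 - 1*6)*8)*(-72) = ((4 - 6)*8)*(-72) = -2*8*(-72) = -16*(-72) = 1152)
A = -112778 (A = -425*264 - 578 = -112200 - 578 = -112778)
u + A = 1152 - 112778 = -111626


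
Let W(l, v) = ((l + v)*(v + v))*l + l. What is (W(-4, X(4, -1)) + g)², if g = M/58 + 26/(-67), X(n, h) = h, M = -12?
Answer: 7507875904/3775249 ≈ 1988.7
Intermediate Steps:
g = -1156/1943 (g = -12/58 + 26/(-67) = -12*1/58 + 26*(-1/67) = -6/29 - 26/67 = -1156/1943 ≈ -0.59496)
W(l, v) = l + 2*l*v*(l + v) (W(l, v) = ((l + v)*(2*v))*l + l = (2*v*(l + v))*l + l = 2*l*v*(l + v) + l = l + 2*l*v*(l + v))
(W(-4, X(4, -1)) + g)² = (-4*(1 + 2*(-1)² + 2*(-4)*(-1)) - 1156/1943)² = (-4*(1 + 2*1 + 8) - 1156/1943)² = (-4*(1 + 2 + 8) - 1156/1943)² = (-4*11 - 1156/1943)² = (-44 - 1156/1943)² = (-86648/1943)² = 7507875904/3775249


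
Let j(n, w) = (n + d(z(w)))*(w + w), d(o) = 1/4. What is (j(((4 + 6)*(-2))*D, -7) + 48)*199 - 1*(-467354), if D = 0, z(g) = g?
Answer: 952419/2 ≈ 4.7621e+5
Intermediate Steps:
d(o) = 1/4
j(n, w) = 2*w*(1/4 + n) (j(n, w) = (n + 1/4)*(w + w) = (1/4 + n)*(2*w) = 2*w*(1/4 + n))
(j(((4 + 6)*(-2))*D, -7) + 48)*199 - 1*(-467354) = ((1/2)*(-7)*(1 + 4*(((4 + 6)*(-2))*0)) + 48)*199 - 1*(-467354) = ((1/2)*(-7)*(1 + 4*((10*(-2))*0)) + 48)*199 + 467354 = ((1/2)*(-7)*(1 + 4*(-20*0)) + 48)*199 + 467354 = ((1/2)*(-7)*(1 + 4*0) + 48)*199 + 467354 = ((1/2)*(-7)*(1 + 0) + 48)*199 + 467354 = ((1/2)*(-7)*1 + 48)*199 + 467354 = (-7/2 + 48)*199 + 467354 = (89/2)*199 + 467354 = 17711/2 + 467354 = 952419/2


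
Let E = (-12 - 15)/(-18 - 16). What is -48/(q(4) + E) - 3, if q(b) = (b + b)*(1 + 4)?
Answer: -5793/1387 ≈ -4.1766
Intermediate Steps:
q(b) = 10*b (q(b) = (2*b)*5 = 10*b)
E = 27/34 (E = -27/(-34) = -27*(-1/34) = 27/34 ≈ 0.79412)
-48/(q(4) + E) - 3 = -48/(10*4 + 27/34) - 3 = -48/(40 + 27/34) - 3 = -48/(1387/34) - 3 = (34/1387)*(-48) - 3 = -1632/1387 - 3 = -5793/1387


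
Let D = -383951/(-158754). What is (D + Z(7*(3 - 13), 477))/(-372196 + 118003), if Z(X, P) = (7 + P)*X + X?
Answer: 5389314349/40354155522 ≈ 0.13355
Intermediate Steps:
Z(X, P) = X + X*(7 + P) (Z(X, P) = X*(7 + P) + X = X + X*(7 + P))
D = 383951/158754 (D = -383951*(-1/158754) = 383951/158754 ≈ 2.4185)
(D + Z(7*(3 - 13), 477))/(-372196 + 118003) = (383951/158754 + (7*(3 - 13))*(8 + 477))/(-372196 + 118003) = (383951/158754 + (7*(-10))*485)/(-254193) = (383951/158754 - 70*485)*(-1/254193) = (383951/158754 - 33950)*(-1/254193) = -5389314349/158754*(-1/254193) = 5389314349/40354155522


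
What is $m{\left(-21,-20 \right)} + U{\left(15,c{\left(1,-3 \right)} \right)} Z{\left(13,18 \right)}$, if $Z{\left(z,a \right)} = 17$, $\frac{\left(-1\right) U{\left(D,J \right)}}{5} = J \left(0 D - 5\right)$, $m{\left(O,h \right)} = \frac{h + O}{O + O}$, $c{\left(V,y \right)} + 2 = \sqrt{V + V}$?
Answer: $- \frac{35659}{42} + 425 \sqrt{2} \approx -247.98$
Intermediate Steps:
$c{\left(V,y \right)} = -2 + \sqrt{2} \sqrt{V}$ ($c{\left(V,y \right)} = -2 + \sqrt{V + V} = -2 + \sqrt{2 V} = -2 + \sqrt{2} \sqrt{V}$)
$m{\left(O,h \right)} = \frac{O + h}{2 O}$
$U{\left(D,J \right)} = 25 J$ ($U{\left(D,J \right)} = - 5 J \left(0 D - 5\right) = - 5 J \left(0 - 5\right) = - 5 J \left(-5\right) = - 5 \left(- 5 J\right) = 25 J$)
$m{\left(-21,-20 \right)} + U{\left(15,c{\left(1,-3 \right)} \right)} Z{\left(13,18 \right)} = \frac{-21 - 20}{2 \left(-21\right)} + 25 \left(-2 + \sqrt{2} \sqrt{1}\right) 17 = \frac{1}{2} \left(- \frac{1}{21}\right) \left(-41\right) + 25 \left(-2 + \sqrt{2} \cdot 1\right) 17 = \frac{41}{42} + 25 \left(-2 + \sqrt{2}\right) 17 = \frac{41}{42} + \left(-50 + 25 \sqrt{2}\right) 17 = \frac{41}{42} - \left(850 - 425 \sqrt{2}\right) = - \frac{35659}{42} + 425 \sqrt{2}$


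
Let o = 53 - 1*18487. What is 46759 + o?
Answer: 28325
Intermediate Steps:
o = -18434 (o = 53 - 18487 = -18434)
46759 + o = 46759 - 18434 = 28325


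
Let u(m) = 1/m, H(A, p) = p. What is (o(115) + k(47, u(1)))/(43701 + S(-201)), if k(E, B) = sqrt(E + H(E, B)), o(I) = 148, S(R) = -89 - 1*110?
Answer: 74/21751 + 2*sqrt(3)/21751 ≈ 0.0035614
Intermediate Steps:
S(R) = -199 (S(R) = -89 - 110 = -199)
k(E, B) = sqrt(B + E) (k(E, B) = sqrt(E + B) = sqrt(B + E))
(o(115) + k(47, u(1)))/(43701 + S(-201)) = (148 + sqrt(1/1 + 47))/(43701 - 199) = (148 + sqrt(1 + 47))/43502 = (148 + sqrt(48))*(1/43502) = (148 + 4*sqrt(3))*(1/43502) = 74/21751 + 2*sqrt(3)/21751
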